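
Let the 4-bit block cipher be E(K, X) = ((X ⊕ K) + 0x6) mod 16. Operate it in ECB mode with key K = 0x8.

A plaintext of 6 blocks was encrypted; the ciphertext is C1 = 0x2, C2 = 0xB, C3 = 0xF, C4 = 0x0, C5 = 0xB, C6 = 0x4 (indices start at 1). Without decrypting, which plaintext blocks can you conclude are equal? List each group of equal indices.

P2 = P5

ECB encrypts each block independently with the same key, so equal ciphertext blocks imply equal plaintext blocks.
C2 = C5 = 0xB, so P2 = P5.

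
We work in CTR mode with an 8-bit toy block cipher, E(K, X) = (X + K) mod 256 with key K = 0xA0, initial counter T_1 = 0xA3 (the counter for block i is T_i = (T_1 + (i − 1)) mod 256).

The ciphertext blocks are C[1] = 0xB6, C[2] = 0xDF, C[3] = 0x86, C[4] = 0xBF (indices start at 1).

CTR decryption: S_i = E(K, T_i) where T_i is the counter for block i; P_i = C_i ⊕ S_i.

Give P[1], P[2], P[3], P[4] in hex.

P[1]: T = 0xA3, S = E(K, T) = 0x43; 0xB6 ⊕ 0x43 = 0xF5.
P[2]: T = 0xA4, S = E(K, T) = 0x44; 0xDF ⊕ 0x44 = 0x9B.
P[3]: T = 0xA5, S = E(K, T) = 0x45; 0x86 ⊕ 0x45 = 0xC3.
P[4]: T = 0xA6, S = E(K, T) = 0x46; 0xBF ⊕ 0x46 = 0xF9.

P[1] = 0xF5, P[2] = 0x9B, P[3] = 0xC3, P[4] = 0xF9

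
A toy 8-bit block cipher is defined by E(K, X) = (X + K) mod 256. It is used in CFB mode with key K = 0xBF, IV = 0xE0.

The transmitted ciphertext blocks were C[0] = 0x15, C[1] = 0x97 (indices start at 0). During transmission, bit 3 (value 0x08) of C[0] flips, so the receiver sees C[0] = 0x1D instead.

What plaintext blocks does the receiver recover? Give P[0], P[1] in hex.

CFB decryption: P_i = C_i ⊕ E(K, C_{i−1}), with C_{−1} = IV.
Only C[0] changed, to 0x1D. In CFB, a change in C_i flips the same bit in P_i and garbles P_{i+1}. Decrypting the received ciphertext:
P[0]: E(K, 0xE0) = 0x9F; 0x1D ⊕ 0x9F = 0x82.
P[1]: E(K, 0x1D) = 0xDC; 0x97 ⊕ 0xDC = 0x4B.
Blocks that differ from the original plaintext: P[0], P[1].

P[0] = 0x82, P[1] = 0x4B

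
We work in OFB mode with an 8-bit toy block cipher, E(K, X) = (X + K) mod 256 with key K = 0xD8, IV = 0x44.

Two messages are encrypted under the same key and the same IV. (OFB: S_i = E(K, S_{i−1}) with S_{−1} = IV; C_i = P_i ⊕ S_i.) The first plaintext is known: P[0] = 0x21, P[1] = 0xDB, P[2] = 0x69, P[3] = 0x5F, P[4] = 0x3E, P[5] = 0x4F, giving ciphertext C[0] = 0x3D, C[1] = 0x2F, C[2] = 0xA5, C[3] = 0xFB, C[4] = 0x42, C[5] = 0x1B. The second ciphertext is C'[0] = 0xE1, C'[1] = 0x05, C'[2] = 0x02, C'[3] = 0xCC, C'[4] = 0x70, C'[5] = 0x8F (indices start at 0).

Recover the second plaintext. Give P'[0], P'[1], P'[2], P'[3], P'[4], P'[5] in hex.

P'[0] = 0xFD, P'[1] = 0xF1, P'[2] = 0xCE, P'[3] = 0x68, P'[4] = 0x0C, P'[5] = 0xDB

In OFB with a reused IV, both messages share the same keystream S_i, so C_i ⊕ C'_i = P_i ⊕ P'_i and thus P'_i = P_i ⊕ C_i ⊕ C'_i.
P'[0]: 0x21 ⊕ 0x3D ⊕ 0xE1 = 0xFD.
P'[1]: 0xDB ⊕ 0x2F ⊕ 0x05 = 0xF1.
P'[2]: 0x69 ⊕ 0xA5 ⊕ 0x02 = 0xCE.
P'[3]: 0x5F ⊕ 0xFB ⊕ 0xCC = 0x68.
P'[4]: 0x3E ⊕ 0x42 ⊕ 0x70 = 0x0C.
P'[5]: 0x4F ⊕ 0x1B ⊕ 0x8F = 0xDB.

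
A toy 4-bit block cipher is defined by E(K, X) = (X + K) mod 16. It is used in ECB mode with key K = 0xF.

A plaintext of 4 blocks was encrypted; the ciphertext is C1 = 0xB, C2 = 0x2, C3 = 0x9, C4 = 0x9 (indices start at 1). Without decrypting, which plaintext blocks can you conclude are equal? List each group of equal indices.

ECB encrypts each block independently with the same key, so equal ciphertext blocks imply equal plaintext blocks.
C3 = C4 = 0x9, so P3 = P4.

P3 = P4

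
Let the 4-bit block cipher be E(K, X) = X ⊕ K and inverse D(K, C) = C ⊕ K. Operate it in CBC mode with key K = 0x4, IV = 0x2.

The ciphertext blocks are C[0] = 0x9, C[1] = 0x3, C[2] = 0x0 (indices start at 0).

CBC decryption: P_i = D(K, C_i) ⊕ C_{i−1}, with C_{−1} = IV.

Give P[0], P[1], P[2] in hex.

P[0] = 0xF, P[1] = 0xE, P[2] = 0x7

P[0]: D(K, 0x9) = 0xD; 0xD ⊕ 0x2 = 0xF.
P[1]: D(K, 0x3) = 0x7; 0x7 ⊕ 0x9 = 0xE.
P[2]: D(K, 0x0) = 0x4; 0x4 ⊕ 0x3 = 0x7.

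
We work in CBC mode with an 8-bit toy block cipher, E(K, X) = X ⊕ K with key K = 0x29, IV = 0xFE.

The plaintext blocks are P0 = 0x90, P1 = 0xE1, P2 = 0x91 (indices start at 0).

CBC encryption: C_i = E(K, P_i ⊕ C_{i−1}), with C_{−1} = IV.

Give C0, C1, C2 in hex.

C0: P0 ⊕ 0xFE = 0x6E; E(K, 0x6E) = 0x47.
C1: P1 ⊕ 0x47 = 0xA6; E(K, 0xA6) = 0x8F.
C2: P2 ⊕ 0x8F = 0x1E; E(K, 0x1E) = 0x37.

C0 = 0x47, C1 = 0x8F, C2 = 0x37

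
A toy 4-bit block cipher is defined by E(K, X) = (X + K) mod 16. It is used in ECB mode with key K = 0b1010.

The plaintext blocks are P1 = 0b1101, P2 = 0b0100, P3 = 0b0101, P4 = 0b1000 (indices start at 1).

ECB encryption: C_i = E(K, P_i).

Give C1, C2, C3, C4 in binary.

C1 = 0b0111, C2 = 0b1110, C3 = 0b1111, C4 = 0b0010

C1: E(K, 0b1101) = 0b0111.
C2: E(K, 0b0100) = 0b1110.
C3: E(K, 0b0101) = 0b1111.
C4: E(K, 0b1000) = 0b0010.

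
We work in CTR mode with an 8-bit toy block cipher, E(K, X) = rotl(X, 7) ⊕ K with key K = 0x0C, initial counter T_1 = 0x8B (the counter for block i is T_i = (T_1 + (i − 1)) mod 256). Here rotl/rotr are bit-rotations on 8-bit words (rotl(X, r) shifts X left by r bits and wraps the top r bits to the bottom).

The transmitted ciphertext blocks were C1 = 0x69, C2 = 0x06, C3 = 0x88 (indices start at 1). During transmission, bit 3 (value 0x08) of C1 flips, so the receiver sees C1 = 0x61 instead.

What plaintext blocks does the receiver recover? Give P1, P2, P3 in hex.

CTR decryption: S_i = E(K, T_i) where T_i is the counter for block i; P_i = C_i ⊕ S_i.
Only C1 changed, to 0x61. In CTR, a change in C_i flips the same bit in P_i only; the keystream is unaffected. Decrypting the received ciphertext:
P1: T = 0x8B, S = E(K, T) = 0xC9; 0x61 ⊕ 0xC9 = 0xA8.
P2: T = 0x8C, S = E(K, T) = 0x4A; 0x06 ⊕ 0x4A = 0x4C.
P3: T = 0x8D, S = E(K, T) = 0xCA; 0x88 ⊕ 0xCA = 0x42.
Blocks that differ from the original plaintext: P1.

P1 = 0xA8, P2 = 0x4C, P3 = 0x42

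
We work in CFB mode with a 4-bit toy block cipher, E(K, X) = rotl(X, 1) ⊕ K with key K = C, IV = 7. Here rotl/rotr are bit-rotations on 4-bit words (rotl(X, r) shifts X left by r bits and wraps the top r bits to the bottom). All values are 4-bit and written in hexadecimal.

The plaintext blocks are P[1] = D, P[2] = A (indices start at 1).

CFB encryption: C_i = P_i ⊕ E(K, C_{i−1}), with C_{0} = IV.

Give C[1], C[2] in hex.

C[1] = F, C[2] = 9

C[1]: E(K, 7) = 2; D ⊕ 2 = F.
C[2]: E(K, F) = 3; A ⊕ 3 = 9.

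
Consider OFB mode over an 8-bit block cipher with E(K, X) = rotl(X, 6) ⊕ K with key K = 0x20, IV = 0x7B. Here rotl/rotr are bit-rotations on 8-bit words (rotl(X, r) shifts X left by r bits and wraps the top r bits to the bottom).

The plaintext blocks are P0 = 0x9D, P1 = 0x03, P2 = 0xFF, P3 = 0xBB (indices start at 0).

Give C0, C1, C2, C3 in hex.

C0 = 0x63, C1 = 0x9C, C2 = 0x38, C3 = 0x6A

OFB encryption: S_i = E(K, S_{i−1}) with S_{−1} = IV; C_i = P_i ⊕ S_i.
C0: S = E(K, 0x7B) = 0xFE; 0x9D ⊕ 0xFE = 0x63.
C1: S = E(K, 0xFE) = 0x9F; 0x03 ⊕ 0x9F = 0x9C.
C2: S = E(K, 0x9F) = 0xC7; 0xFF ⊕ 0xC7 = 0x38.
C3: S = E(K, 0xC7) = 0xD1; 0xBB ⊕ 0xD1 = 0x6A.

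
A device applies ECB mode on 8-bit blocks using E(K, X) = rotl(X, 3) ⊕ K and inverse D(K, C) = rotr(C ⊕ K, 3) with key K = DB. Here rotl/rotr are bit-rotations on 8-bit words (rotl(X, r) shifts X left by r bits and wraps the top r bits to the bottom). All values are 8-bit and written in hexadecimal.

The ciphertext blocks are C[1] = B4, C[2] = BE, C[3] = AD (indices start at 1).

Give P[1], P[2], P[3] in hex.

ECB decryption: P_i = D(K, C_i).
P[1]: D(K, B4) = ED.
P[2]: D(K, BE) = AC.
P[3]: D(K, AD) = CE.

P[1] = ED, P[2] = AC, P[3] = CE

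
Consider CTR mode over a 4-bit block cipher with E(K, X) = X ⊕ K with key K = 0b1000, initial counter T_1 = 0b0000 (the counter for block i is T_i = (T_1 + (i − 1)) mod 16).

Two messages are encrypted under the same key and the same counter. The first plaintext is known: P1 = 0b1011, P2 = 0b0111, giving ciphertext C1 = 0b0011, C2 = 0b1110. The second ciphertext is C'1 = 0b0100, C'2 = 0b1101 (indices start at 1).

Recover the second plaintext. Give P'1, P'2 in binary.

P'1 = 0b1100, P'2 = 0b0100

In CTR with a reused counter, both messages share the same keystream S_i, so C_i ⊕ C'_i = P_i ⊕ P'_i and thus P'_i = P_i ⊕ C_i ⊕ C'_i.
P'1: 0b1011 ⊕ 0b0011 ⊕ 0b0100 = 0b1100.
P'2: 0b0111 ⊕ 0b1110 ⊕ 0b1101 = 0b0100.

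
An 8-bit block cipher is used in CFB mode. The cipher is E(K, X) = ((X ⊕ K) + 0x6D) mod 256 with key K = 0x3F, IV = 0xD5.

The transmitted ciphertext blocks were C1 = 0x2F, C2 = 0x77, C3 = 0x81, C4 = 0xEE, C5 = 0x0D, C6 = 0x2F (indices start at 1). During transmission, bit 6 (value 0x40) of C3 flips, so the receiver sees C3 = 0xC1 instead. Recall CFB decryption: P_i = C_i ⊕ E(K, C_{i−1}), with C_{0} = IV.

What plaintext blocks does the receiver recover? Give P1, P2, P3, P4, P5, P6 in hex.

Only C3 changed, to 0xC1. In CFB, a change in C_i flips the same bit in P_i and garbles P_{i+1}. Decrypting the received ciphertext:
P1: E(K, 0xD5) = 0x57; 0x2F ⊕ 0x57 = 0x78.
P2: E(K, 0x2F) = 0x7D; 0x77 ⊕ 0x7D = 0x0A.
P3: E(K, 0x77) = 0xB5; 0xC1 ⊕ 0xB5 = 0x74.
P4: E(K, 0xC1) = 0x6B; 0xEE ⊕ 0x6B = 0x85.
P5: E(K, 0xEE) = 0x3E; 0x0D ⊕ 0x3E = 0x33.
P6: E(K, 0x0D) = 0x9F; 0x2F ⊕ 0x9F = 0xB0.
Blocks that differ from the original plaintext: P3, P4.

P1 = 0x78, P2 = 0x0A, P3 = 0x74, P4 = 0x85, P5 = 0x33, P6 = 0xB0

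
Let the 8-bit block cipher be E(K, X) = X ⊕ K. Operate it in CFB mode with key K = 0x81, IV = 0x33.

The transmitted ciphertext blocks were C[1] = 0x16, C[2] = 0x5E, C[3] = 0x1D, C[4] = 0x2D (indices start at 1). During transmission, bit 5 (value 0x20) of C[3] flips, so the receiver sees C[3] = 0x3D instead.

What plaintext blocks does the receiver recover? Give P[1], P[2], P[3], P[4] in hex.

P[1] = 0xA4, P[2] = 0xC9, P[3] = 0xE2, P[4] = 0x91

CFB decryption: P_i = C_i ⊕ E(K, C_{i−1}), with C_{0} = IV.
Only C[3] changed, to 0x3D. In CFB, a change in C_i flips the same bit in P_i and garbles P_{i+1}. Decrypting the received ciphertext:
P[1]: E(K, 0x33) = 0xB2; 0x16 ⊕ 0xB2 = 0xA4.
P[2]: E(K, 0x16) = 0x97; 0x5E ⊕ 0x97 = 0xC9.
P[3]: E(K, 0x5E) = 0xDF; 0x3D ⊕ 0xDF = 0xE2.
P[4]: E(K, 0x3D) = 0xBC; 0x2D ⊕ 0xBC = 0x91.
Blocks that differ from the original plaintext: P[3], P[4].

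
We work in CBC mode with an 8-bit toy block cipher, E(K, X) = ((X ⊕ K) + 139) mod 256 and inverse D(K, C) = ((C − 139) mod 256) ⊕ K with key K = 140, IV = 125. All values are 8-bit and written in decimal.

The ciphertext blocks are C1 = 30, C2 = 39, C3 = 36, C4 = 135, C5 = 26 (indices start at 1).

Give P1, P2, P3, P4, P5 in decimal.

CBC decryption: P_i = D(K, C_i) ⊕ C_{i−1}, with C_{0} = IV.
P1: D(K, 30) = 31; 31 ⊕ 125 = 98.
P2: D(K, 39) = 16; 16 ⊕ 30 = 14.
P3: D(K, 36) = 21; 21 ⊕ 39 = 50.
P4: D(K, 135) = 112; 112 ⊕ 36 = 84.
P5: D(K, 26) = 3; 3 ⊕ 135 = 132.

P1 = 98, P2 = 14, P3 = 50, P4 = 84, P5 = 132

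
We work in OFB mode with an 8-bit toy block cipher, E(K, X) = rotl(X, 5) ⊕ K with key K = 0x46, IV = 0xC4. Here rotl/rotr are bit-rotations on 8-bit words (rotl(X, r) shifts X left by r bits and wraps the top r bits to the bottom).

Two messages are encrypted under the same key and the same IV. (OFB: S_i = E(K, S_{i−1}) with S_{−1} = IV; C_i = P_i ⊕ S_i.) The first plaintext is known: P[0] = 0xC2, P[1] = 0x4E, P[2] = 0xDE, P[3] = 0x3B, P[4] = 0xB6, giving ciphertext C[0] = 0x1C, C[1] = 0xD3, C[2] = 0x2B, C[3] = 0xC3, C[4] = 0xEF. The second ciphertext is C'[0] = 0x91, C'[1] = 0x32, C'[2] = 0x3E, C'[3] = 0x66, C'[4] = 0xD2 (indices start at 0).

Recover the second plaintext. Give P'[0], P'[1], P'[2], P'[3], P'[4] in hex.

P'[0] = 0x4F, P'[1] = 0xAF, P'[2] = 0xCB, P'[3] = 0x9E, P'[4] = 0x8B

In OFB with a reused IV, both messages share the same keystream S_i, so C_i ⊕ C'_i = P_i ⊕ P'_i and thus P'_i = P_i ⊕ C_i ⊕ C'_i.
P'[0]: 0xC2 ⊕ 0x1C ⊕ 0x91 = 0x4F.
P'[1]: 0x4E ⊕ 0xD3 ⊕ 0x32 = 0xAF.
P'[2]: 0xDE ⊕ 0x2B ⊕ 0x3E = 0xCB.
P'[3]: 0x3B ⊕ 0xC3 ⊕ 0x66 = 0x9E.
P'[4]: 0xB6 ⊕ 0xEF ⊕ 0xD2 = 0x8B.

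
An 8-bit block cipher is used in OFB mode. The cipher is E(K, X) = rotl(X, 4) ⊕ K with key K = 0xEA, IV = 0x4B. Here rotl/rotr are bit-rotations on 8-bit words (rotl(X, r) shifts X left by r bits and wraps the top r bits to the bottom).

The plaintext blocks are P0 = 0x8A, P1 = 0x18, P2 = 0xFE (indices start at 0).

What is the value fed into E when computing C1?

0x5E

OFB encryption: S_i = E(K, S_{i−1}) with S_{−1} = IV; C_i = P_i ⊕ S_i.
C0: S = E(K, 0x4B) = 0x5E; 0x8A ⊕ 0x5E = 0xD4.
C1: S = E(K, 0x5E) = 0x0F; 0x18 ⊕ 0x0F = 0x17.
So the input to E for block 1 is 0x5E.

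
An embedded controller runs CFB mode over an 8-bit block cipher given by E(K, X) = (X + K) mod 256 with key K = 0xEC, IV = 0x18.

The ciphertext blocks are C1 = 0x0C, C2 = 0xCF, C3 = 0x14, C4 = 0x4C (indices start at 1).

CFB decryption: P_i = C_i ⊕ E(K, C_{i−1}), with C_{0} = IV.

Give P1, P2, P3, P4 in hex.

P1 = 0x08, P2 = 0x37, P3 = 0xAF, P4 = 0x4C

P1: E(K, 0x18) = 0x04; 0x0C ⊕ 0x04 = 0x08.
P2: E(K, 0x0C) = 0xF8; 0xCF ⊕ 0xF8 = 0x37.
P3: E(K, 0xCF) = 0xBB; 0x14 ⊕ 0xBB = 0xAF.
P4: E(K, 0x14) = 0x00; 0x4C ⊕ 0x00 = 0x4C.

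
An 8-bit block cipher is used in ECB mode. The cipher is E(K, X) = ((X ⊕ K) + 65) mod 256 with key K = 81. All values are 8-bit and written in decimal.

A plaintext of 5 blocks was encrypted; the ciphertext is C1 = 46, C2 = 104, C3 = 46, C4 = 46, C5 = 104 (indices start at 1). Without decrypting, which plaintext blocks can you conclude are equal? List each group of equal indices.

ECB encrypts each block independently with the same key, so equal ciphertext blocks imply equal plaintext blocks.
C1 = C3 = C4 = 46, so P1 = P3 = P4.
C2 = C5 = 104, so P2 = P5.

P1 = P3 = P4; P2 = P5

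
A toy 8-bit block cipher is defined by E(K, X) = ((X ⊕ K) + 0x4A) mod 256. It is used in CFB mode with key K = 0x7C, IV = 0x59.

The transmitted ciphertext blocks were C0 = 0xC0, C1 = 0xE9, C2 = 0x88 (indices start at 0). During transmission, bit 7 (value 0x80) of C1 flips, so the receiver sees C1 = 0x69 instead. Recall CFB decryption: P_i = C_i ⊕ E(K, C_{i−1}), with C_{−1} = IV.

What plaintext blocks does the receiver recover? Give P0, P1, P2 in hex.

P0 = 0xAF, P1 = 0x6F, P2 = 0xD7

Only C1 changed, to 0x69. In CFB, a change in C_i flips the same bit in P_i and garbles P_{i+1}. Decrypting the received ciphertext:
P0: E(K, 0x59) = 0x6F; 0xC0 ⊕ 0x6F = 0xAF.
P1: E(K, 0xC0) = 0x06; 0x69 ⊕ 0x06 = 0x6F.
P2: E(K, 0x69) = 0x5F; 0x88 ⊕ 0x5F = 0xD7.
Blocks that differ from the original plaintext: P1, P2.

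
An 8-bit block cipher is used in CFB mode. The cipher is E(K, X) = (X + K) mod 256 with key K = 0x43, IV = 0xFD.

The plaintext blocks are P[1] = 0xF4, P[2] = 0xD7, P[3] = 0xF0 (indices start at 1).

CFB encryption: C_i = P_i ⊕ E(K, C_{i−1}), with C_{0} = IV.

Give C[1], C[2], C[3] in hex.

C[1]: E(K, 0xFD) = 0x40; 0xF4 ⊕ 0x40 = 0xB4.
C[2]: E(K, 0xB4) = 0xF7; 0xD7 ⊕ 0xF7 = 0x20.
C[3]: E(K, 0x20) = 0x63; 0xF0 ⊕ 0x63 = 0x93.

C[1] = 0xB4, C[2] = 0x20, C[3] = 0x93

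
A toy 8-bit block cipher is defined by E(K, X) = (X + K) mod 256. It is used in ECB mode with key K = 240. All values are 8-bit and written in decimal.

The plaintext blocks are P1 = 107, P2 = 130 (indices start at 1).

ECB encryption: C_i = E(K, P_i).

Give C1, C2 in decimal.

C1 = 91, C2 = 114

C1: E(K, 107) = 91.
C2: E(K, 130) = 114.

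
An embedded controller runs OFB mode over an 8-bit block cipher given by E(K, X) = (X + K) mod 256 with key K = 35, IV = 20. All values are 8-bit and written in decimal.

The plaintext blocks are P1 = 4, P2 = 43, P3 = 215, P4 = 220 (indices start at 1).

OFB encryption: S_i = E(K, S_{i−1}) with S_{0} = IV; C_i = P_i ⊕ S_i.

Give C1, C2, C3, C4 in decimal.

C1: S = E(K, 20) = 55; 4 ⊕ 55 = 51.
C2: S = E(K, 55) = 90; 43 ⊕ 90 = 113.
C3: S = E(K, 90) = 125; 215 ⊕ 125 = 170.
C4: S = E(K, 125) = 160; 220 ⊕ 160 = 124.

C1 = 51, C2 = 113, C3 = 170, C4 = 124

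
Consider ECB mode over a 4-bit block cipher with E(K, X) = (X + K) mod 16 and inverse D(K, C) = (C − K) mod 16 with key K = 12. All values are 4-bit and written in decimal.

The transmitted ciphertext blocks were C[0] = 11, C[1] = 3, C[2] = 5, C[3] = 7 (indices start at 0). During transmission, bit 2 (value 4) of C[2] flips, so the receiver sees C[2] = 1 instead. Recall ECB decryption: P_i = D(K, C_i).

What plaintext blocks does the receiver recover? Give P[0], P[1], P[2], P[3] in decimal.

P[0] = 15, P[1] = 7, P[2] = 5, P[3] = 11

Only C[2] changed, to 1. In ECB, a change in C_i affects only P_i. Decrypting the received ciphertext:
P[0]: D(K, 11) = 15.
P[1]: D(K, 3) = 7.
P[2]: D(K, 1) = 5.
P[3]: D(K, 7) = 11.
Blocks that differ from the original plaintext: P[2].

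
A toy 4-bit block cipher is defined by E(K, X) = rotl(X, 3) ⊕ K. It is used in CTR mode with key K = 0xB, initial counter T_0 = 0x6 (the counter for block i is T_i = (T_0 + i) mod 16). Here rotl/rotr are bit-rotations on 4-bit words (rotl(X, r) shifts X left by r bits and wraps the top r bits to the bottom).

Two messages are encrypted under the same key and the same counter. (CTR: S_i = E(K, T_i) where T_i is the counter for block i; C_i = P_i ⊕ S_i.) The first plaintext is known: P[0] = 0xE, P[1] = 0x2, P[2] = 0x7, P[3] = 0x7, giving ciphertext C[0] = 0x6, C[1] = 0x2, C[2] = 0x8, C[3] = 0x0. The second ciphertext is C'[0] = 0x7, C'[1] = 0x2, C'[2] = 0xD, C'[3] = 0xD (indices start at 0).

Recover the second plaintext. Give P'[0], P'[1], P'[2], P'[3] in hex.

In CTR with a reused counter, both messages share the same keystream S_i, so C_i ⊕ C'_i = P_i ⊕ P'_i and thus P'_i = P_i ⊕ C_i ⊕ C'_i.
P'[0]: 0xE ⊕ 0x6 ⊕ 0x7 = 0xF.
P'[1]: 0x2 ⊕ 0x2 ⊕ 0x2 = 0x2.
P'[2]: 0x7 ⊕ 0x8 ⊕ 0xD = 0x2.
P'[3]: 0x7 ⊕ 0x0 ⊕ 0xD = 0xA.

P'[0] = 0xF, P'[1] = 0x2, P'[2] = 0x2, P'[3] = 0xA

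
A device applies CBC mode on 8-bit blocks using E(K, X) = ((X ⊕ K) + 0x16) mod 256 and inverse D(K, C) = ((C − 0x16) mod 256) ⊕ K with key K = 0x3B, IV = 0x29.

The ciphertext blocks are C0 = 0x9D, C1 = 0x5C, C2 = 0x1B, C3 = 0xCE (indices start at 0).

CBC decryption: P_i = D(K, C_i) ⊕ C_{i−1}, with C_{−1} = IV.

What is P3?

P3 = 0x98

P3: D(K, 0xCE) = 0x83; 0x83 ⊕ 0x1B = 0x98.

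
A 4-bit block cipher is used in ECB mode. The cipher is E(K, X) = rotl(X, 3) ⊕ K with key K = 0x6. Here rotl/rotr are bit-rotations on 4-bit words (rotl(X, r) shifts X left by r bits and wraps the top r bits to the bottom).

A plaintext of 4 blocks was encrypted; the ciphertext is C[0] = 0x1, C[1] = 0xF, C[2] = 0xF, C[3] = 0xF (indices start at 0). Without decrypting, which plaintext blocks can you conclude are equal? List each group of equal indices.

ECB encrypts each block independently with the same key, so equal ciphertext blocks imply equal plaintext blocks.
C[1] = C[2] = C[3] = 0xF, so P[1] = P[2] = P[3].

P[1] = P[2] = P[3]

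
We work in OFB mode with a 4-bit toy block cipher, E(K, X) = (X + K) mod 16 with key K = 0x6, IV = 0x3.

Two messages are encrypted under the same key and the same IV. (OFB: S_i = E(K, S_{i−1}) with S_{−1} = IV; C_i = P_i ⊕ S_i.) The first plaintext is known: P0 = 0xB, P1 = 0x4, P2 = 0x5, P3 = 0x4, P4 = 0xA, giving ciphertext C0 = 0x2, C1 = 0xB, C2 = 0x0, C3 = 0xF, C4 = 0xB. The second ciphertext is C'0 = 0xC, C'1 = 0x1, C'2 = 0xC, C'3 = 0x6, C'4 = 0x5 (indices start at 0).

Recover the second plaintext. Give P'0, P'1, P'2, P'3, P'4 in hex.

In OFB with a reused IV, both messages share the same keystream S_i, so C_i ⊕ C'_i = P_i ⊕ P'_i and thus P'_i = P_i ⊕ C_i ⊕ C'_i.
P'0: 0xB ⊕ 0x2 ⊕ 0xC = 0x5.
P'1: 0x4 ⊕ 0xB ⊕ 0x1 = 0xE.
P'2: 0x5 ⊕ 0x0 ⊕ 0xC = 0x9.
P'3: 0x4 ⊕ 0xF ⊕ 0x6 = 0xD.
P'4: 0xA ⊕ 0xB ⊕ 0x5 = 0x4.

P'0 = 0x5, P'1 = 0xE, P'2 = 0x9, P'3 = 0xD, P'4 = 0x4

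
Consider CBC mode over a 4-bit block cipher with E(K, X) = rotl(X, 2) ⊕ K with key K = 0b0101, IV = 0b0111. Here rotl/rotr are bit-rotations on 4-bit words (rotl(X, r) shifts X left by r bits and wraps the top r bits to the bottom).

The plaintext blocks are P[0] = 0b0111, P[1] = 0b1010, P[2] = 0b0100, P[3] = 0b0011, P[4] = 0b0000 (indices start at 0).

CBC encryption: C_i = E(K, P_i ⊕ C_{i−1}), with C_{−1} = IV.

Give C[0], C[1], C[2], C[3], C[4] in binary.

C[0] = 0b0101, C[1] = 0b1010, C[2] = 0b1110, C[3] = 0b0010, C[4] = 0b1101

C[0]: P[0] ⊕ 0b0111 = 0b0000; E(K, 0b0000) = 0b0101.
C[1]: P[1] ⊕ 0b0101 = 0b1111; E(K, 0b1111) = 0b1010.
C[2]: P[2] ⊕ 0b1010 = 0b1110; E(K, 0b1110) = 0b1110.
C[3]: P[3] ⊕ 0b1110 = 0b1101; E(K, 0b1101) = 0b0010.
C[4]: P[4] ⊕ 0b0010 = 0b0010; E(K, 0b0010) = 0b1101.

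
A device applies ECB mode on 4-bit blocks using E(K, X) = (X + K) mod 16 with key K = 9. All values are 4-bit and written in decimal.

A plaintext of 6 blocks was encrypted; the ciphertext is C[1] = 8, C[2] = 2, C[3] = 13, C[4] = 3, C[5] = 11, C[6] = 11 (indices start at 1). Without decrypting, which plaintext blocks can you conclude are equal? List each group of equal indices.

ECB encrypts each block independently with the same key, so equal ciphertext blocks imply equal plaintext blocks.
C[5] = C[6] = 11, so P[5] = P[6].

P[5] = P[6]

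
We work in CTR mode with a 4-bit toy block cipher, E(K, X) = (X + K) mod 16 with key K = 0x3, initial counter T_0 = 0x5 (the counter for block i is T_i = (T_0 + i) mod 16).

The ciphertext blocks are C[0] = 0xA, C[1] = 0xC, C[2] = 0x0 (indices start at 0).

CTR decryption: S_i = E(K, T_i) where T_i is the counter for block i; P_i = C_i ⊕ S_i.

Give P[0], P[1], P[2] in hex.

P[0] = 0x2, P[1] = 0x5, P[2] = 0xA

P[0]: T = 0x5, S = E(K, T) = 0x8; 0xA ⊕ 0x8 = 0x2.
P[1]: T = 0x6, S = E(K, T) = 0x9; 0xC ⊕ 0x9 = 0x5.
P[2]: T = 0x7, S = E(K, T) = 0xA; 0x0 ⊕ 0xA = 0xA.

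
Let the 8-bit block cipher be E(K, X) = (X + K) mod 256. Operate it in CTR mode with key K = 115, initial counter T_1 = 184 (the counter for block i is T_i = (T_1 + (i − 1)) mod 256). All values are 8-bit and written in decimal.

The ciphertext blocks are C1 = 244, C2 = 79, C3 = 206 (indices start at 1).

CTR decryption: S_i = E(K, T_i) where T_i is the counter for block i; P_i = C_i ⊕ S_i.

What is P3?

P3: T = 186, S = E(K, T) = 45; 206 ⊕ 45 = 227.

P3 = 227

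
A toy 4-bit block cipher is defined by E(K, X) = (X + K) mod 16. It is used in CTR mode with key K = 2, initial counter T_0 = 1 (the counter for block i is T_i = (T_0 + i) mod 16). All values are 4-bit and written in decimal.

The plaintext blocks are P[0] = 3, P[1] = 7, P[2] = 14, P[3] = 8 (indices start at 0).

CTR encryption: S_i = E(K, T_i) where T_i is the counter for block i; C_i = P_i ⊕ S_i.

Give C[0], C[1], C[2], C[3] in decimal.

C[0]: T = 1, S = E(K, T) = 3; 3 ⊕ 3 = 0.
C[1]: T = 2, S = E(K, T) = 4; 7 ⊕ 4 = 3.
C[2]: T = 3, S = E(K, T) = 5; 14 ⊕ 5 = 11.
C[3]: T = 4, S = E(K, T) = 6; 8 ⊕ 6 = 14.

C[0] = 0, C[1] = 3, C[2] = 11, C[3] = 14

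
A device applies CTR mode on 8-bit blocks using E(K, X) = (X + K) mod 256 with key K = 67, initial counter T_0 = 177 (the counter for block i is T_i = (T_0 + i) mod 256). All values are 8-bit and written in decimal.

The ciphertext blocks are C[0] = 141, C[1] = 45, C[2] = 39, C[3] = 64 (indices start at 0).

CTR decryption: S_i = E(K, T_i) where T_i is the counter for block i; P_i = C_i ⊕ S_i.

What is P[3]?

P[3] = 183

P[3]: T = 180, S = E(K, T) = 247; 64 ⊕ 247 = 183.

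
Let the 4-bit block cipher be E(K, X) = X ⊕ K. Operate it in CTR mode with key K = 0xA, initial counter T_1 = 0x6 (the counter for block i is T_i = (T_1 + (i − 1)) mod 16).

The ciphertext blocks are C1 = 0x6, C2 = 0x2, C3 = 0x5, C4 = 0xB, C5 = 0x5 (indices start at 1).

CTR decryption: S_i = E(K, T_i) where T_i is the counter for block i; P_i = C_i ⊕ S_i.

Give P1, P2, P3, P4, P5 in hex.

P1 = 0xA, P2 = 0xF, P3 = 0x7, P4 = 0x8, P5 = 0x5

P1: T = 0x6, S = E(K, T) = 0xC; 0x6 ⊕ 0xC = 0xA.
P2: T = 0x7, S = E(K, T) = 0xD; 0x2 ⊕ 0xD = 0xF.
P3: T = 0x8, S = E(K, T) = 0x2; 0x5 ⊕ 0x2 = 0x7.
P4: T = 0x9, S = E(K, T) = 0x3; 0xB ⊕ 0x3 = 0x8.
P5: T = 0xA, S = E(K, T) = 0x0; 0x5 ⊕ 0x0 = 0x5.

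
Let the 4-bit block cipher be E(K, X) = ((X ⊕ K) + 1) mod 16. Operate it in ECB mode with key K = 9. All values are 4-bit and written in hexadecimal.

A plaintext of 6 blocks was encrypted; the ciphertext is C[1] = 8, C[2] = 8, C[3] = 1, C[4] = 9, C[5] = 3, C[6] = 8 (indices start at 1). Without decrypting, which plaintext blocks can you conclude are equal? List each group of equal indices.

ECB encrypts each block independently with the same key, so equal ciphertext blocks imply equal plaintext blocks.
C[1] = C[2] = C[6] = 8, so P[1] = P[2] = P[6].

P[1] = P[2] = P[6]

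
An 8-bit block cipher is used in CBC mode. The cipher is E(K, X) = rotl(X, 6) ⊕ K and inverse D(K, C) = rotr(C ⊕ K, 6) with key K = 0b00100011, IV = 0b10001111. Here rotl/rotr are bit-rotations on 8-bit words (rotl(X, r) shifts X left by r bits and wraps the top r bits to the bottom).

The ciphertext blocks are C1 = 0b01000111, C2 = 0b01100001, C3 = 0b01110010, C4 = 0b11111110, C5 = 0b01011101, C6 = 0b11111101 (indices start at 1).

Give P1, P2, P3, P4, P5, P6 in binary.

P1 = 0b00011110, P2 = 0b01001110, P3 = 0b00100100, P4 = 0b00000101, P5 = 0b00000111, P6 = 0b00100110

CBC decryption: P_i = D(K, C_i) ⊕ C_{i−1}, with C_{0} = IV.
P1: D(K, 0b01000111) = 0b10010001; 0b10010001 ⊕ 0b10001111 = 0b00011110.
P2: D(K, 0b01100001) = 0b00001001; 0b00001001 ⊕ 0b01000111 = 0b01001110.
P3: D(K, 0b01110010) = 0b01000101; 0b01000101 ⊕ 0b01100001 = 0b00100100.
P4: D(K, 0b11111110) = 0b01110111; 0b01110111 ⊕ 0b01110010 = 0b00000101.
P5: D(K, 0b01011101) = 0b11111001; 0b11111001 ⊕ 0b11111110 = 0b00000111.
P6: D(K, 0b11111101) = 0b01111011; 0b01111011 ⊕ 0b01011101 = 0b00100110.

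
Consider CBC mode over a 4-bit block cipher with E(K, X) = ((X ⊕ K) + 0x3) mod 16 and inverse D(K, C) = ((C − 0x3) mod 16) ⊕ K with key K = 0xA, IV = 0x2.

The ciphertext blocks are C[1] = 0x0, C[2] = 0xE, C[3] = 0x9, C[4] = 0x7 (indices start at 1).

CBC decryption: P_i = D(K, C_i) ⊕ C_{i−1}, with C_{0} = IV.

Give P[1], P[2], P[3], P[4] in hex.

P[1]: D(K, 0x0) = 0x7; 0x7 ⊕ 0x2 = 0x5.
P[2]: D(K, 0xE) = 0x1; 0x1 ⊕ 0x0 = 0x1.
P[3]: D(K, 0x9) = 0xC; 0xC ⊕ 0xE = 0x2.
P[4]: D(K, 0x7) = 0xE; 0xE ⊕ 0x9 = 0x7.

P[1] = 0x5, P[2] = 0x1, P[3] = 0x2, P[4] = 0x7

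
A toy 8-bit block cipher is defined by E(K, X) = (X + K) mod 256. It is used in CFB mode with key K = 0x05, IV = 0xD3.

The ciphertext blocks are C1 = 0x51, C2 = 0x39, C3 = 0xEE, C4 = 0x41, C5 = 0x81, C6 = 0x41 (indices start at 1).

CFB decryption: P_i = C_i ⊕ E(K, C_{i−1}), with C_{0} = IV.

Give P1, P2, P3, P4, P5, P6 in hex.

P1 = 0x89, P2 = 0x6F, P3 = 0xD0, P4 = 0xB2, P5 = 0xC7, P6 = 0xC7

P1: E(K, 0xD3) = 0xD8; 0x51 ⊕ 0xD8 = 0x89.
P2: E(K, 0x51) = 0x56; 0x39 ⊕ 0x56 = 0x6F.
P3: E(K, 0x39) = 0x3E; 0xEE ⊕ 0x3E = 0xD0.
P4: E(K, 0xEE) = 0xF3; 0x41 ⊕ 0xF3 = 0xB2.
P5: E(K, 0x41) = 0x46; 0x81 ⊕ 0x46 = 0xC7.
P6: E(K, 0x81) = 0x86; 0x41 ⊕ 0x86 = 0xC7.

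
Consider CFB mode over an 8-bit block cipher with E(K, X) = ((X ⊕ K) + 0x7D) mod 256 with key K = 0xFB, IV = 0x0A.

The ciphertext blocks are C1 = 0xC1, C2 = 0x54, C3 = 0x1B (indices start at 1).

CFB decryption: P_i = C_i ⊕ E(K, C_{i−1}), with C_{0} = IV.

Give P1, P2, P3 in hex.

P1 = 0xAF, P2 = 0xE3, P3 = 0x37

P1: E(K, 0x0A) = 0x6E; 0xC1 ⊕ 0x6E = 0xAF.
P2: E(K, 0xC1) = 0xB7; 0x54 ⊕ 0xB7 = 0xE3.
P3: E(K, 0x54) = 0x2C; 0x1B ⊕ 0x2C = 0x37.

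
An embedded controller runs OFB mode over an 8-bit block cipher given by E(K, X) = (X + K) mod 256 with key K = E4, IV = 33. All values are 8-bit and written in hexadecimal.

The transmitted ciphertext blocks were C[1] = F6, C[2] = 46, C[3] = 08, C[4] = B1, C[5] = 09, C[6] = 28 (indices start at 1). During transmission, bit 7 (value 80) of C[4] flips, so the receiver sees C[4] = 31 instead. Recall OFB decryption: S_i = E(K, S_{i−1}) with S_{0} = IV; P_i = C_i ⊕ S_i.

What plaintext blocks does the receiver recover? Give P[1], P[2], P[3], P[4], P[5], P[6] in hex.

P[1] = E1, P[2] = BD, P[3] = D7, P[4] = F2, P[5] = AE, P[6] = A3

Only C[4] changed, to 31. In OFB, a change in C_i flips the same bit in P_i only; the keystream is unaffected. Decrypting the received ciphertext:
P[1]: S = E(K, 33) = 17; F6 ⊕ 17 = E1.
P[2]: S = E(K, 17) = FB; 46 ⊕ FB = BD.
P[3]: S = E(K, FB) = DF; 08 ⊕ DF = D7.
P[4]: S = E(K, DF) = C3; 31 ⊕ C3 = F2.
P[5]: S = E(K, C3) = A7; 09 ⊕ A7 = AE.
P[6]: S = E(K, A7) = 8B; 28 ⊕ 8B = A3.
Blocks that differ from the original plaintext: P[4].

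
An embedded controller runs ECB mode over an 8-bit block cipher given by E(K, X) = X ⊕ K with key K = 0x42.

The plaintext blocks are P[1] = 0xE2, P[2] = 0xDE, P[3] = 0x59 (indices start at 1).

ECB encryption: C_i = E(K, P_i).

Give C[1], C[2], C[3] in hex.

C[1] = 0xA0, C[2] = 0x9C, C[3] = 0x1B

C[1]: E(K, 0xE2) = 0xA0.
C[2]: E(K, 0xDE) = 0x9C.
C[3]: E(K, 0x59) = 0x1B.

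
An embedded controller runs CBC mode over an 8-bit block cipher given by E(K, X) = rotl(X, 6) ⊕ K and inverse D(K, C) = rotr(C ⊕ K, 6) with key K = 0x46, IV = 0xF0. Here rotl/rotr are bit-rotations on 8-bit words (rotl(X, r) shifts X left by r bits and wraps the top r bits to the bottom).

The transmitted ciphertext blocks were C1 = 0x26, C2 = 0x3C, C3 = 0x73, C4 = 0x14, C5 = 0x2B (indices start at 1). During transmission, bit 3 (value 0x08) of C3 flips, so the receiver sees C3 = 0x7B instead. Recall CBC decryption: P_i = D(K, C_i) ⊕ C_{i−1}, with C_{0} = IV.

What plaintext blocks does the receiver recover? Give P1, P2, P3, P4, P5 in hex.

P1 = 0x71, P2 = 0xCF, P3 = 0xC8, P4 = 0x32, P5 = 0xA1

Only C3 changed, to 0x7B. In CBC, a change in C_i garbles P_i and flips the same bit in P_{i+1}. Decrypting the received ciphertext:
P1: D(K, 0x26) = 0x81; 0x81 ⊕ 0xF0 = 0x71.
P2: D(K, 0x3C) = 0xE9; 0xE9 ⊕ 0x26 = 0xCF.
P3: D(K, 0x7B) = 0xF4; 0xF4 ⊕ 0x3C = 0xC8.
P4: D(K, 0x14) = 0x49; 0x49 ⊕ 0x7B = 0x32.
P5: D(K, 0x2B) = 0xB5; 0xB5 ⊕ 0x14 = 0xA1.
Blocks that differ from the original plaintext: P3, P4.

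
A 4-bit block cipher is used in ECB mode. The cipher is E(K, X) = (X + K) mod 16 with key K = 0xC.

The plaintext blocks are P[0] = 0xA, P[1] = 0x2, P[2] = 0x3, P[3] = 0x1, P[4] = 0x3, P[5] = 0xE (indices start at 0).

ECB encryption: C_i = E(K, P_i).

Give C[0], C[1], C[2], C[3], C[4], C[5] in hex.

C[0] = 0x6, C[1] = 0xE, C[2] = 0xF, C[3] = 0xD, C[4] = 0xF, C[5] = 0xA

C[0]: E(K, 0xA) = 0x6.
C[1]: E(K, 0x2) = 0xE.
C[2]: E(K, 0x3) = 0xF.
C[3]: E(K, 0x1) = 0xD.
C[4]: E(K, 0x3) = 0xF.
C[5]: E(K, 0xE) = 0xA.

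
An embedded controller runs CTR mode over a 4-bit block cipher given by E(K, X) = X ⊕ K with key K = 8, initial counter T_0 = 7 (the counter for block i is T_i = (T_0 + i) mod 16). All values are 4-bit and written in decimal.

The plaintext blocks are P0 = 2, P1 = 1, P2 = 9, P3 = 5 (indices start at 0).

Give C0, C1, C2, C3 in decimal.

CTR encryption: S_i = E(K, T_i) where T_i is the counter for block i; C_i = P_i ⊕ S_i.
C0: T = 7, S = E(K, T) = 15; 2 ⊕ 15 = 13.
C1: T = 8, S = E(K, T) = 0; 1 ⊕ 0 = 1.
C2: T = 9, S = E(K, T) = 1; 9 ⊕ 1 = 8.
C3: T = 10, S = E(K, T) = 2; 5 ⊕ 2 = 7.

C0 = 13, C1 = 1, C2 = 8, C3 = 7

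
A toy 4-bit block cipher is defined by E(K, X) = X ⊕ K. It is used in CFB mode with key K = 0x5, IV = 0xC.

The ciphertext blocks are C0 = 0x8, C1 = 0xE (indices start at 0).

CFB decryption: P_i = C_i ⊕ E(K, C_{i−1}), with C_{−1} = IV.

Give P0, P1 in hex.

P0: E(K, 0xC) = 0x9; 0x8 ⊕ 0x9 = 0x1.
P1: E(K, 0x8) = 0xD; 0xE ⊕ 0xD = 0x3.

P0 = 0x1, P1 = 0x3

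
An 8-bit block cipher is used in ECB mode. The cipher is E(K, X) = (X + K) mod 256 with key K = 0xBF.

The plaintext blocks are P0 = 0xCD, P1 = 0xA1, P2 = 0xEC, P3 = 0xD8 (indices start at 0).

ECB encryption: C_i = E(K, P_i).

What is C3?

C3 = 0x97

C3: E(K, 0xD8) = 0x97.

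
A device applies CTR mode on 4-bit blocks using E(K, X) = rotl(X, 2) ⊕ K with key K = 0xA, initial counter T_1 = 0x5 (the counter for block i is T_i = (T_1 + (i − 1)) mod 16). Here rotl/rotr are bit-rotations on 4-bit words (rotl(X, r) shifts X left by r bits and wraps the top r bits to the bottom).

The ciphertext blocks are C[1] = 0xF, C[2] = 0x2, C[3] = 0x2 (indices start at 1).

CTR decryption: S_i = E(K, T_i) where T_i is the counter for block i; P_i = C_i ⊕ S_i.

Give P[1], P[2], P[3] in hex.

P[1] = 0x0, P[2] = 0x1, P[3] = 0x5

P[1]: T = 0x5, S = E(K, T) = 0xF; 0xF ⊕ 0xF = 0x0.
P[2]: T = 0x6, S = E(K, T) = 0x3; 0x2 ⊕ 0x3 = 0x1.
P[3]: T = 0x7, S = E(K, T) = 0x7; 0x2 ⊕ 0x7 = 0x5.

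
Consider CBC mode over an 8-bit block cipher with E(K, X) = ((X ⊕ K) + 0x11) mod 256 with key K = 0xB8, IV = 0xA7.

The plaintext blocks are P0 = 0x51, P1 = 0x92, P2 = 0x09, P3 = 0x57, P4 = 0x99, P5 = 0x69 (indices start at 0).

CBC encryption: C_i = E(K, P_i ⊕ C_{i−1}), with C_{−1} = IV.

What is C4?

C4 = 0xAA

C0: P0 ⊕ 0xA7 = 0xF6; E(K, 0xF6) = 0x5F.
C1: P1 ⊕ 0x5F = 0xCD; E(K, 0xCD) = 0x86.
C2: P2 ⊕ 0x86 = 0x8F; E(K, 0x8F) = 0x48.
C3: P3 ⊕ 0x48 = 0x1F; E(K, 0x1F) = 0xB8.
C4: P4 ⊕ 0xB8 = 0x21; E(K, 0x21) = 0xAA.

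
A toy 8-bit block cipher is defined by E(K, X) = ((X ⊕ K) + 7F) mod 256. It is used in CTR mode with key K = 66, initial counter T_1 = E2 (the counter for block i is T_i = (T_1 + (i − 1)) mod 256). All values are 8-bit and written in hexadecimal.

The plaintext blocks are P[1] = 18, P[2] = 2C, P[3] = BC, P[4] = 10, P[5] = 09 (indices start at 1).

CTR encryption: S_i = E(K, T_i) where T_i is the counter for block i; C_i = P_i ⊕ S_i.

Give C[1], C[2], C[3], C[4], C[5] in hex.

C[1] = 1B, C[2] = 28, C[3] = BD, C[4] = 12, C[5] = F6

C[1]: T = E2, S = E(K, T) = 03; 18 ⊕ 03 = 1B.
C[2]: T = E3, S = E(K, T) = 04; 2C ⊕ 04 = 28.
C[3]: T = E4, S = E(K, T) = 01; BC ⊕ 01 = BD.
C[4]: T = E5, S = E(K, T) = 02; 10 ⊕ 02 = 12.
C[5]: T = E6, S = E(K, T) = FF; 09 ⊕ FF = F6.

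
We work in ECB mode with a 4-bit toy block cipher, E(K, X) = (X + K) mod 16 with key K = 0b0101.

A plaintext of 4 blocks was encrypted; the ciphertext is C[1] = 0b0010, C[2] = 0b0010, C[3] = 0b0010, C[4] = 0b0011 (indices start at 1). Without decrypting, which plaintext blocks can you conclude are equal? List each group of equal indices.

ECB encrypts each block independently with the same key, so equal ciphertext blocks imply equal plaintext blocks.
C[1] = C[2] = C[3] = 0b0010, so P[1] = P[2] = P[3].

P[1] = P[2] = P[3]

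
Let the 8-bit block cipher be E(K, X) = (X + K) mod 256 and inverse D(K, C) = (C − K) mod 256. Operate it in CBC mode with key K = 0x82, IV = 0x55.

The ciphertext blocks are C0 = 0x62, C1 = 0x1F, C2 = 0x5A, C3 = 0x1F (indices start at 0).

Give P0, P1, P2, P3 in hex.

P0 = 0xB5, P1 = 0xFF, P2 = 0xC7, P3 = 0xC7

CBC decryption: P_i = D(K, C_i) ⊕ C_{i−1}, with C_{−1} = IV.
P0: D(K, 0x62) = 0xE0; 0xE0 ⊕ 0x55 = 0xB5.
P1: D(K, 0x1F) = 0x9D; 0x9D ⊕ 0x62 = 0xFF.
P2: D(K, 0x5A) = 0xD8; 0xD8 ⊕ 0x1F = 0xC7.
P3: D(K, 0x1F) = 0x9D; 0x9D ⊕ 0x5A = 0xC7.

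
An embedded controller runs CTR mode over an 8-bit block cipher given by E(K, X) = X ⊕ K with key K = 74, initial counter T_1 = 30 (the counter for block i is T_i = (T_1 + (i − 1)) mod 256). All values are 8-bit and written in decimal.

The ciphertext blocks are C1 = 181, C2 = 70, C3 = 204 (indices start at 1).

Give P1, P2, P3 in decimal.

P1 = 225, P2 = 19, P3 = 166

CTR decryption: S_i = E(K, T_i) where T_i is the counter for block i; P_i = C_i ⊕ S_i.
P1: T = 30, S = E(K, T) = 84; 181 ⊕ 84 = 225.
P2: T = 31, S = E(K, T) = 85; 70 ⊕ 85 = 19.
P3: T = 32, S = E(K, T) = 106; 204 ⊕ 106 = 166.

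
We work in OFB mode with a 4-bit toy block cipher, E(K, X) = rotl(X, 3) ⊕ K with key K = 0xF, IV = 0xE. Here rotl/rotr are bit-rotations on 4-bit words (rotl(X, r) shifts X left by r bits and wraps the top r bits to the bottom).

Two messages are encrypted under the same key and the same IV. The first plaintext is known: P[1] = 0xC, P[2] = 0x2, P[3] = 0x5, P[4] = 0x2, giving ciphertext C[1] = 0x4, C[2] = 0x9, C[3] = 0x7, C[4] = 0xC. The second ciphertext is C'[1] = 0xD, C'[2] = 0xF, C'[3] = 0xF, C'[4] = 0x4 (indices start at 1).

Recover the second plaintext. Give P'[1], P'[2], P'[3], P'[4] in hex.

P'[1] = 0x5, P'[2] = 0x4, P'[3] = 0xD, P'[4] = 0xA

In OFB with a reused IV, both messages share the same keystream S_i, so C_i ⊕ C'_i = P_i ⊕ P'_i and thus P'_i = P_i ⊕ C_i ⊕ C'_i.
P'[1]: 0xC ⊕ 0x4 ⊕ 0xD = 0x5.
P'[2]: 0x2 ⊕ 0x9 ⊕ 0xF = 0x4.
P'[3]: 0x5 ⊕ 0x7 ⊕ 0xF = 0xD.
P'[4]: 0x2 ⊕ 0xC ⊕ 0x4 = 0xA.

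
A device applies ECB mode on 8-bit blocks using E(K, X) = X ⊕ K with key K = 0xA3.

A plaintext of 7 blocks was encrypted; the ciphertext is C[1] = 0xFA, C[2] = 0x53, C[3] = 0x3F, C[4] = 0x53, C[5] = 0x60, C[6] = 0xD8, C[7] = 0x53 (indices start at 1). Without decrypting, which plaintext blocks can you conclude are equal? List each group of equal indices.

ECB encrypts each block independently with the same key, so equal ciphertext blocks imply equal plaintext blocks.
C[2] = C[4] = C[7] = 0x53, so P[2] = P[4] = P[7].

P[2] = P[4] = P[7]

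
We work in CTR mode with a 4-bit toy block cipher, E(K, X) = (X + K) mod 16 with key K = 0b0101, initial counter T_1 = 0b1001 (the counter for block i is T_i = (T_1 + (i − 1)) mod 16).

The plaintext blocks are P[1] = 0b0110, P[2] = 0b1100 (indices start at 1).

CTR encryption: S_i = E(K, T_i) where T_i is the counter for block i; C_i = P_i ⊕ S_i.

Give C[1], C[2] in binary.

C[1]: T = 0b1001, S = E(K, T) = 0b1110; 0b0110 ⊕ 0b1110 = 0b1000.
C[2]: T = 0b1010, S = E(K, T) = 0b1111; 0b1100 ⊕ 0b1111 = 0b0011.

C[1] = 0b1000, C[2] = 0b0011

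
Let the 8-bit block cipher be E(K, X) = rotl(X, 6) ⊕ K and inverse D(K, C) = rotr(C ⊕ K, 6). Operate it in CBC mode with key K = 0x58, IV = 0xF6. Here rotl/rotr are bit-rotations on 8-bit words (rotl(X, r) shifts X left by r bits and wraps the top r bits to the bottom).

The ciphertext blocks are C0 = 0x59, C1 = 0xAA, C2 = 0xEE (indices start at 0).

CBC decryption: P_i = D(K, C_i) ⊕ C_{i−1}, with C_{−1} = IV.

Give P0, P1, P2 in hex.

P0 = 0xF2, P1 = 0x92, P2 = 0x70

P0: D(K, 0x59) = 0x04; 0x04 ⊕ 0xF6 = 0xF2.
P1: D(K, 0xAA) = 0xCB; 0xCB ⊕ 0x59 = 0x92.
P2: D(K, 0xEE) = 0xDA; 0xDA ⊕ 0xAA = 0x70.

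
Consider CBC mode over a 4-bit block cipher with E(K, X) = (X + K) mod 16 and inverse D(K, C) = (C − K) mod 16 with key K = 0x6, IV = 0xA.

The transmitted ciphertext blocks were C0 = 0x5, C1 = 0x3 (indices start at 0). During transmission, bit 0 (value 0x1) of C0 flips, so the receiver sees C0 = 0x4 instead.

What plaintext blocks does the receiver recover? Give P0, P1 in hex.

CBC decryption: P_i = D(K, C_i) ⊕ C_{i−1}, with C_{−1} = IV.
Only C0 changed, to 0x4. In CBC, a change in C_i garbles P_i and flips the same bit in P_{i+1}. Decrypting the received ciphertext:
P0: D(K, 0x4) = 0xE; 0xE ⊕ 0xA = 0x4.
P1: D(K, 0x3) = 0xD; 0xD ⊕ 0x4 = 0x9.
Blocks that differ from the original plaintext: P0, P1.

P0 = 0x4, P1 = 0x9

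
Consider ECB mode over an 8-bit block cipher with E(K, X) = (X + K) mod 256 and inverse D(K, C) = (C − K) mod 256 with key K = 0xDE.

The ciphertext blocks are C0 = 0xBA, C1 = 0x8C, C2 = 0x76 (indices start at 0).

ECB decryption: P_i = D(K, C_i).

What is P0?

P0 = 0xDC

P0: D(K, 0xBA) = 0xDC.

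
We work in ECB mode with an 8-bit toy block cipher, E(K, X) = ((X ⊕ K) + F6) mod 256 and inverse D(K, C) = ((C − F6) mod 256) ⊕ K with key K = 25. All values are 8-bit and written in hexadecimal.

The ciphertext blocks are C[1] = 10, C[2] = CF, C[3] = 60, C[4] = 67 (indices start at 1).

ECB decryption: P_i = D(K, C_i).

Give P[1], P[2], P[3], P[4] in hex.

P[1] = 3F, P[2] = FC, P[3] = 4F, P[4] = 54

P[1]: D(K, 10) = 3F.
P[2]: D(K, CF) = FC.
P[3]: D(K, 60) = 4F.
P[4]: D(K, 67) = 54.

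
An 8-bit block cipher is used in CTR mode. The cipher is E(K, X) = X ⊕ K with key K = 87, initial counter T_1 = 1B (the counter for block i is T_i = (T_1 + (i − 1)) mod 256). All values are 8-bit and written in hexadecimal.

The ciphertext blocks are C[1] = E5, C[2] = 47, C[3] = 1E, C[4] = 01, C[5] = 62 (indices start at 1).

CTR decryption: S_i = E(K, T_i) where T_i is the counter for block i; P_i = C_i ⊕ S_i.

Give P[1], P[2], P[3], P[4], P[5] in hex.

P[1] = 79, P[2] = DC, P[3] = 84, P[4] = 98, P[5] = FA

P[1]: T = 1B, S = E(K, T) = 9C; E5 ⊕ 9C = 79.
P[2]: T = 1C, S = E(K, T) = 9B; 47 ⊕ 9B = DC.
P[3]: T = 1D, S = E(K, T) = 9A; 1E ⊕ 9A = 84.
P[4]: T = 1E, S = E(K, T) = 99; 01 ⊕ 99 = 98.
P[5]: T = 1F, S = E(K, T) = 98; 62 ⊕ 98 = FA.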